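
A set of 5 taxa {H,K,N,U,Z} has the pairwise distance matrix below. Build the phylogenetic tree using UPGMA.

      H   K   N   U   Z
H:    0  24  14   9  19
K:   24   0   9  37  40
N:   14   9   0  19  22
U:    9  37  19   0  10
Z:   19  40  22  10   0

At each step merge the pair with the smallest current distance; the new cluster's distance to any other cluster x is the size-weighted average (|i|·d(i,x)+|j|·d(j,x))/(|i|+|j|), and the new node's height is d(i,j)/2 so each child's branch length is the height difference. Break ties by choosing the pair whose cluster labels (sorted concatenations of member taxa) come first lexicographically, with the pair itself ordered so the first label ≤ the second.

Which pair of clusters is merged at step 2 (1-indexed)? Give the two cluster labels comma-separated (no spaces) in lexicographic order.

iteration 1: select H,U (d=9); attach at lengths (9/2, 9/2); label the merged cluster HU
  updated: d(HU,K)=61/2, d(HU,N)=33/2, d(HU,Z)=29/2
iteration 2: select K,N (d=9); attach at lengths (9/2, 9/2); label the merged cluster KN
  updated: d(HU,KN)=47/2, d(KN,Z)=31
iteration 3: select HU,Z (d=29/2); attach at lengths (11/4, 29/4); label the merged cluster HUZ
  updated: d(HUZ,KN)=26
iteration 4: select HUZ,KN (d=26); attach at lengths (23/4, 17/2); label the merged cluster HKNUZ
final tree: (((H:9/2,U:9/2):11/4,Z:29/4):23/4,(K:9/2,N:9/2):17/2)
total length: 169/4

K,N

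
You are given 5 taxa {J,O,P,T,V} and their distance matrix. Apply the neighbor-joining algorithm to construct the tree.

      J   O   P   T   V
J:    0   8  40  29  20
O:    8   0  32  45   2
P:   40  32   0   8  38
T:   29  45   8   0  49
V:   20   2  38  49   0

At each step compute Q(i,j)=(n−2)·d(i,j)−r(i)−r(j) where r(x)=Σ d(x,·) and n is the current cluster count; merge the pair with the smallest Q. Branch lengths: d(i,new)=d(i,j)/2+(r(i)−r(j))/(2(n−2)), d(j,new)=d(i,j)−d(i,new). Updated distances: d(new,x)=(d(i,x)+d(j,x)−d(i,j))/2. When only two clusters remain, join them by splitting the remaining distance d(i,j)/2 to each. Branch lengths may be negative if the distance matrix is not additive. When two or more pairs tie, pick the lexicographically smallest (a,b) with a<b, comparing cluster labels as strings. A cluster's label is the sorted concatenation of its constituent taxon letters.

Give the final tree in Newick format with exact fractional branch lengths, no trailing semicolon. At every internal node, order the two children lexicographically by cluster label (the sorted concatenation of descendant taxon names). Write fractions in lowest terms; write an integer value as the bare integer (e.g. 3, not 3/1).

(((J:15/4,(P:11/6,T:37/6):107/4):37/4,O:-13/4):21/8,V:21/8)

step 1: merge (P,T) at d=8, Q=-225; branch lengths P→11/6, T→37/6; new cluster PT
  updated: d(J,PT)=61/2, d(O,PT)=69/2, d(PT,V)=79/2
step 2: merge (J,PT) at d=61/2, Q=-102; branch lengths J→15/4, PT→107/4; new cluster JPT
  updated: d(JPT,O)=6, d(JPT,V)=29/2
step 3: merge (JPT,O) at d=6, Q=-45/2; branch lengths JPT→37/4, O→-13/4; new cluster JOPT
  updated: d(JOPT,V)=21/4
step 4: merge (JOPT,V) at d=21/4; branch lengths JOPT→21/8, V→21/8; new cluster JOPTV
final tree: (((J:15/4,(P:11/6,T:37/6):107/4):37/4,O:-13/4):21/8,V:21/8)
total length: 199/4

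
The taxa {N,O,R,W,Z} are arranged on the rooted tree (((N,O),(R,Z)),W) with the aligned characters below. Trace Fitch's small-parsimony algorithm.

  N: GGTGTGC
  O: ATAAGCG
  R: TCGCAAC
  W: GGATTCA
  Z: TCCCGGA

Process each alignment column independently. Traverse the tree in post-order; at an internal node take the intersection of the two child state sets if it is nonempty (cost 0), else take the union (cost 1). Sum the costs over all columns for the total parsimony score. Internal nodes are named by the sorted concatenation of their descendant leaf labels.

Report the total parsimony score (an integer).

19

[col 0] NO: children N:{G}, O:{A} ∪→ {A,G}; cost 1
[col 0] RZ: children R:{T}, Z:{T} ∩→ {T}; cost 0
[col 0] NORZ: children NO:{A,G}, RZ:{T} ∪→ {A,G,T}; cost 1
[col 0] NORWZ: children NORZ:{A,G,T}, W:{G} ∩→ {G}; cost 0
[col 1] NO: children N:{G}, O:{T} ∪→ {G,T}; cost 1
[col 1] RZ: children R:{C}, Z:{C} ∩→ {C}; cost 0
[col 1] NORZ: children NO:{G,T}, RZ:{C} ∪→ {C,G,T}; cost 1
[col 1] NORWZ: children NORZ:{C,G,T}, W:{G} ∩→ {G}; cost 0
[col 2] NO: children N:{T}, O:{A} ∪→ {A,T}; cost 1
[col 2] RZ: children R:{G}, Z:{C} ∪→ {C,G}; cost 1
[col 2] NORZ: children NO:{A,T}, RZ:{C,G} ∪→ {A,C,G,T}; cost 1
[col 2] NORWZ: children NORZ:{A,C,G,T}, W:{A} ∩→ {A}; cost 0
[col 3] NO: children N:{G}, O:{A} ∪→ {A,G}; cost 1
[col 3] RZ: children R:{C}, Z:{C} ∩→ {C}; cost 0
[col 3] NORZ: children NO:{A,G}, RZ:{C} ∪→ {A,C,G}; cost 1
[col 3] NORWZ: children NORZ:{A,C,G}, W:{T} ∪→ {A,C,G,T}; cost 1
[col 4] NO: children N:{T}, O:{G} ∪→ {G,T}; cost 1
[col 4] RZ: children R:{A}, Z:{G} ∪→ {A,G}; cost 1
[col 4] NORZ: children NO:{G,T}, RZ:{A,G} ∩→ {G}; cost 0
[col 4] NORWZ: children NORZ:{G}, W:{T} ∪→ {G,T}; cost 1
[col 5] NO: children N:{G}, O:{C} ∪→ {C,G}; cost 1
[col 5] RZ: children R:{A}, Z:{G} ∪→ {A,G}; cost 1
[col 5] NORZ: children NO:{C,G}, RZ:{A,G} ∩→ {G}; cost 0
[col 5] NORWZ: children NORZ:{G}, W:{C} ∪→ {C,G}; cost 1
[col 6] NO: children N:{C}, O:{G} ∪→ {C,G}; cost 1
[col 6] RZ: children R:{C}, Z:{A} ∪→ {A,C}; cost 1
[col 6] NORZ: children NO:{C,G}, RZ:{A,C} ∩→ {C}; cost 0
[col 6] NORWZ: children NORZ:{C}, W:{A} ∪→ {A,C}; cost 1
per-site changes: [2, 2, 3, 3, 3, 3, 3]; total = 19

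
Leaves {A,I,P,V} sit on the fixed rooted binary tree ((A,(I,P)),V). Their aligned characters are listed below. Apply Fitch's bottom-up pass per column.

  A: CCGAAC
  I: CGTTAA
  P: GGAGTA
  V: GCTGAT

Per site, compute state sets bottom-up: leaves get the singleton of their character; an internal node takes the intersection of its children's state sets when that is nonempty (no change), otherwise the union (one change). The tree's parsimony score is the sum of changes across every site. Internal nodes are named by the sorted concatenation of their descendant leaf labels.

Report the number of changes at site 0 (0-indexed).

IP@0: {C} ∪ {G} = {C,G} (union, +1)
AIP@0: {C} ∩ {C,G} = {C} (intersection, +0)
AIPV@0: {C} ∪ {G} = {C,G} (union, +1)
IP@1: {G} ∩ {G} = {G} (intersection, +0)
AIP@1: {C} ∪ {G} = {C,G} (union, +1)
AIPV@1: {C,G} ∩ {C} = {C} (intersection, +0)
IP@2: {T} ∪ {A} = {A,T} (union, +1)
AIP@2: {G} ∪ {A,T} = {A,G,T} (union, +1)
AIPV@2: {A,G,T} ∩ {T} = {T} (intersection, +0)
IP@3: {T} ∪ {G} = {G,T} (union, +1)
AIP@3: {A} ∪ {G,T} = {A,G,T} (union, +1)
AIPV@3: {A,G,T} ∩ {G} = {G} (intersection, +0)
IP@4: {A} ∪ {T} = {A,T} (union, +1)
AIP@4: {A} ∩ {A,T} = {A} (intersection, +0)
AIPV@4: {A} ∩ {A} = {A} (intersection, +0)
IP@5: {A} ∩ {A} = {A} (intersection, +0)
AIP@5: {C} ∪ {A} = {A,C} (union, +1)
AIPV@5: {A,C} ∪ {T} = {A,C,T} (union, +1)
per-site changes: [2, 1, 2, 2, 1, 2]; total = 10

2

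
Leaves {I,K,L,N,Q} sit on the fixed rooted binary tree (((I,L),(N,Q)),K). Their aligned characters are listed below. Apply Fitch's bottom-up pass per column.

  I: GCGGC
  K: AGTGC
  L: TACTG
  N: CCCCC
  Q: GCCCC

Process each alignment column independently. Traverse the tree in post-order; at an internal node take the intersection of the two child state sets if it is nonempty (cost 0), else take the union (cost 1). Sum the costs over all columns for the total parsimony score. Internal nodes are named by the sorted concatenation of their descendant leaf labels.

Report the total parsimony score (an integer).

[col 0] IL: children I:{G}, L:{T} ∪→ {G,T}; cost 1
[col 0] NQ: children N:{C}, Q:{G} ∪→ {C,G}; cost 1
[col 0] ILNQ: children IL:{G,T}, NQ:{C,G} ∩→ {G}; cost 0
[col 0] IKLNQ: children ILNQ:{G}, K:{A} ∪→ {A,G}; cost 1
[col 1] IL: children I:{C}, L:{A} ∪→ {A,C}; cost 1
[col 1] NQ: children N:{C}, Q:{C} ∩→ {C}; cost 0
[col 1] ILNQ: children IL:{A,C}, NQ:{C} ∩→ {C}; cost 0
[col 1] IKLNQ: children ILNQ:{C}, K:{G} ∪→ {C,G}; cost 1
[col 2] IL: children I:{G}, L:{C} ∪→ {C,G}; cost 1
[col 2] NQ: children N:{C}, Q:{C} ∩→ {C}; cost 0
[col 2] ILNQ: children IL:{C,G}, NQ:{C} ∩→ {C}; cost 0
[col 2] IKLNQ: children ILNQ:{C}, K:{T} ∪→ {C,T}; cost 1
[col 3] IL: children I:{G}, L:{T} ∪→ {G,T}; cost 1
[col 3] NQ: children N:{C}, Q:{C} ∩→ {C}; cost 0
[col 3] ILNQ: children IL:{G,T}, NQ:{C} ∪→ {C,G,T}; cost 1
[col 3] IKLNQ: children ILNQ:{C,G,T}, K:{G} ∩→ {G}; cost 0
[col 4] IL: children I:{C}, L:{G} ∪→ {C,G}; cost 1
[col 4] NQ: children N:{C}, Q:{C} ∩→ {C}; cost 0
[col 4] ILNQ: children IL:{C,G}, NQ:{C} ∩→ {C}; cost 0
[col 4] IKLNQ: children ILNQ:{C}, K:{C} ∩→ {C}; cost 0
per-site changes: [3, 2, 2, 2, 1]; total = 10

10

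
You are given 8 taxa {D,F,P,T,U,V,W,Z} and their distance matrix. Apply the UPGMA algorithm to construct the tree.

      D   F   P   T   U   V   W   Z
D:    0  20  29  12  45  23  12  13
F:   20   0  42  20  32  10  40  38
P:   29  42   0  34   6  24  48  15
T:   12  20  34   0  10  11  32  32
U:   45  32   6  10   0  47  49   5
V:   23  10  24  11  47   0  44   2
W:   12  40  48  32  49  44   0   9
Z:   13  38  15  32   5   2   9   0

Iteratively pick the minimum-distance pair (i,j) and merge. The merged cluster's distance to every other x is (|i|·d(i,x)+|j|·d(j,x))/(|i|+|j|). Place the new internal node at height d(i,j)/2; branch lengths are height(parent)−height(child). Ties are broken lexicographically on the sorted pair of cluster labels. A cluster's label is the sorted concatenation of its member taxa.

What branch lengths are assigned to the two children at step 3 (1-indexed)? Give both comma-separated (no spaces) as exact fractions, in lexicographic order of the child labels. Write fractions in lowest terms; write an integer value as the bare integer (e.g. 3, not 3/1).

step 1: merge (V,Z) at d=2; branch lengths V→1, Z→1; new cluster VZ
  updated: d(D,VZ)=18, d(F,VZ)=24, d(P,VZ)=39/2, d(T,VZ)=43/2, d(U,VZ)=26, d(VZ,W)=53/2
step 2: merge (P,U) at d=6; branch lengths P→3, U→3; new cluster PU
  updated: d(D,PU)=37, d(F,PU)=37, d(PU,T)=22, d(PU,VZ)=91/4, d(PU,W)=97/2
step 3: merge (D,T) at d=12; branch lengths D→6, T→6; new cluster DT
  updated: d(DT,F)=20, d(DT,PU)=59/2, d(DT,VZ)=79/4, d(DT,W)=22
step 4: merge (DT,VZ) at d=79/4; branch lengths DT→31/8, VZ→71/8; new cluster DTVZ
  updated: d(DTVZ,F)=22, d(DTVZ,PU)=209/8, d(DTVZ,W)=97/4
step 5: merge (DTVZ,F) at d=22; branch lengths DTVZ→9/8, F→11; new cluster DFTVZ
  updated: d(DFTVZ,PU)=283/10, d(DFTVZ,W)=137/5
step 6: merge (DFTVZ,W) at d=137/5; branch lengths DFTVZ→27/10, W→137/10; new cluster DFTVWZ
  updated: d(DFTVWZ,PU)=95/3
step 7: merge (DFTVWZ,PU) at d=95/3; branch lengths DFTVWZ→32/15, PU→77/6; new cluster DFPTUVWZ
final tree: (((((D:6,T:6):31/8,(V:1,Z:1):71/8):9/8,F:11):27/10,W:137/10):32/15,(P:3,U:3):77/6)
total length: 9149/120

6,6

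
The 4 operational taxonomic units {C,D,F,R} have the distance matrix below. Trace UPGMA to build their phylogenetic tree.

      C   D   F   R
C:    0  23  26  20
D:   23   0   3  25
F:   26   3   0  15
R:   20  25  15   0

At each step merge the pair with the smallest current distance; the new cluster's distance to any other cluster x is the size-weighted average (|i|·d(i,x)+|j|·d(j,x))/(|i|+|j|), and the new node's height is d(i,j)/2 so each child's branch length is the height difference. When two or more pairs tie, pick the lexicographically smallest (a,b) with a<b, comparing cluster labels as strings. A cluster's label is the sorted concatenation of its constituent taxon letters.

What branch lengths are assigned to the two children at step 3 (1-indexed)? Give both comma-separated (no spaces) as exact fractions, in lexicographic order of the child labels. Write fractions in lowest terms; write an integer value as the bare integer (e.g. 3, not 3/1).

9/8,77/8

iteration 1: select D,F (d=3); attach at lengths (3/2, 3/2); label the merged cluster DF
  updated: d(C,DF)=49/2, d(DF,R)=20
iteration 2: select C,R (d=20); attach at lengths (10, 10); label the merged cluster CR
  updated: d(CR,DF)=89/4
iteration 3: select CR,DF (d=89/4); attach at lengths (9/8, 77/8); label the merged cluster CDFR
final tree: ((C:10,R:10):9/8,(D:3/2,F:3/2):77/8)
total length: 135/4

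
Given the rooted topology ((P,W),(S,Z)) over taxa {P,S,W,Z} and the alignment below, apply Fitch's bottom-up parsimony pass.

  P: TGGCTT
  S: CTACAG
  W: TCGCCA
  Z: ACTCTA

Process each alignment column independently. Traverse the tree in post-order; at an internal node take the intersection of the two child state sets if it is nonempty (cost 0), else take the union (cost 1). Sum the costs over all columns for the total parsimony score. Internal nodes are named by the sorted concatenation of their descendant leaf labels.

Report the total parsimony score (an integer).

PW@0: {T} ∩ {T} = {T} (intersection, +0)
SZ@0: {C} ∪ {A} = {A,C} (union, +1)
PSWZ@0: {T} ∪ {A,C} = {A,C,T} (union, +1)
PW@1: {G} ∪ {C} = {C,G} (union, +1)
SZ@1: {T} ∪ {C} = {C,T} (union, +1)
PSWZ@1: {C,G} ∩ {C,T} = {C} (intersection, +0)
PW@2: {G} ∩ {G} = {G} (intersection, +0)
SZ@2: {A} ∪ {T} = {A,T} (union, +1)
PSWZ@2: {G} ∪ {A,T} = {A,G,T} (union, +1)
PW@3: {C} ∩ {C} = {C} (intersection, +0)
SZ@3: {C} ∩ {C} = {C} (intersection, +0)
PSWZ@3: {C} ∩ {C} = {C} (intersection, +0)
PW@4: {T} ∪ {C} = {C,T} (union, +1)
SZ@4: {A} ∪ {T} = {A,T} (union, +1)
PSWZ@4: {C,T} ∩ {A,T} = {T} (intersection, +0)
PW@5: {T} ∪ {A} = {A,T} (union, +1)
SZ@5: {G} ∪ {A} = {A,G} (union, +1)
PSWZ@5: {A,T} ∩ {A,G} = {A} (intersection, +0)
per-site changes: [2, 2, 2, 0, 2, 2]; total = 10

10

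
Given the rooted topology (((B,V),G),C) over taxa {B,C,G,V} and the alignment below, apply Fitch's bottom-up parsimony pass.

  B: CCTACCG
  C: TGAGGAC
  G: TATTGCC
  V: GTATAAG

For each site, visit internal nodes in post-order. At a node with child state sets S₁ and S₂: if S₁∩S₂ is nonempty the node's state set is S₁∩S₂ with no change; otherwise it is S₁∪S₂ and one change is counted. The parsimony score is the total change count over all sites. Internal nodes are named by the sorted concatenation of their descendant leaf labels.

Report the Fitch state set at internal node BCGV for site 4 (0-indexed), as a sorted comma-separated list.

site 0, node BV: B={C} ∪ V={G} → {C,G} (+1)
site 0, node BGV: BV={C,G} ∪ G={T} → {C,G,T} (+1)
site 0, node BCGV: BGV={C,G,T} ∩ C={T} → {T} (+0)
site 1, node BV: B={C} ∪ V={T} → {C,T} (+1)
site 1, node BGV: BV={C,T} ∪ G={A} → {A,C,T} (+1)
site 1, node BCGV: BGV={A,C,T} ∪ C={G} → {A,C,G,T} (+1)
site 2, node BV: B={T} ∪ V={A} → {A,T} (+1)
site 2, node BGV: BV={A,T} ∩ G={T} → {T} (+0)
site 2, node BCGV: BGV={T} ∪ C={A} → {A,T} (+1)
site 3, node BV: B={A} ∪ V={T} → {A,T} (+1)
site 3, node BGV: BV={A,T} ∩ G={T} → {T} (+0)
site 3, node BCGV: BGV={T} ∪ C={G} → {G,T} (+1)
site 4, node BV: B={C} ∪ V={A} → {A,C} (+1)
site 4, node BGV: BV={A,C} ∪ G={G} → {A,C,G} (+1)
site 4, node BCGV: BGV={A,C,G} ∩ C={G} → {G} (+0)
site 5, node BV: B={C} ∪ V={A} → {A,C} (+1)
site 5, node BGV: BV={A,C} ∩ G={C} → {C} (+0)
site 5, node BCGV: BGV={C} ∪ C={A} → {A,C} (+1)
site 6, node BV: B={G} ∩ V={G} → {G} (+0)
site 6, node BGV: BV={G} ∪ G={C} → {C,G} (+1)
site 6, node BCGV: BGV={C,G} ∩ C={C} → {C} (+0)
per-site changes: [2, 3, 2, 2, 2, 2, 1]; total = 14

G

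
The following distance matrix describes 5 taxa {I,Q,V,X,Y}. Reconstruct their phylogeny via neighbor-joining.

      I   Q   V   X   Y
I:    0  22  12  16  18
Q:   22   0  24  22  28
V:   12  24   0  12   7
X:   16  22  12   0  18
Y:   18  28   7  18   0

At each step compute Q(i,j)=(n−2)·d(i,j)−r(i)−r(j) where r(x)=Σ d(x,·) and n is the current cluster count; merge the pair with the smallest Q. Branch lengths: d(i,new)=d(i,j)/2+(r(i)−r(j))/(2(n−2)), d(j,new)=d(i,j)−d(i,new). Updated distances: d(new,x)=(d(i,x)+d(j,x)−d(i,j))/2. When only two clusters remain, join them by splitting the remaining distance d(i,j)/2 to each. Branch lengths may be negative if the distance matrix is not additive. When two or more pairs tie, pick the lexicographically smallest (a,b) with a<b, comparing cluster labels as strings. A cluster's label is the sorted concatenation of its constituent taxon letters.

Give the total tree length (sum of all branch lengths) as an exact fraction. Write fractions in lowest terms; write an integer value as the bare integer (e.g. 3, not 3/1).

1. join V+Y (d=7, Q=-105) ⇒ VY; edges |V|=5/6, |Y|=37/6
  updated: d(I,VY)=23/2, d(Q,VY)=45/2, d(VY,X)=23/2
2. join I+Q (d=22, Q=-72) ⇒ IQ; edges |I|=27/4, |Q|=61/4
  updated: d(IQ,VY)=6, d(IQ,X)=8
3. join IQ+VY (d=6, Q=-51/2) ⇒ IQVY; edges |IQ|=5/4, |VY|=19/4
  updated: d(IQVY,X)=27/4
4. join IQVY+X (d=27/4) ⇒ IQVXY; edges |IQVY|=27/8, |X|=27/8
final tree: (((I:27/4,Q:61/4):5/4,(V:5/6,Y:37/6):19/4):27/8,X:27/8)
total length: 167/4

167/4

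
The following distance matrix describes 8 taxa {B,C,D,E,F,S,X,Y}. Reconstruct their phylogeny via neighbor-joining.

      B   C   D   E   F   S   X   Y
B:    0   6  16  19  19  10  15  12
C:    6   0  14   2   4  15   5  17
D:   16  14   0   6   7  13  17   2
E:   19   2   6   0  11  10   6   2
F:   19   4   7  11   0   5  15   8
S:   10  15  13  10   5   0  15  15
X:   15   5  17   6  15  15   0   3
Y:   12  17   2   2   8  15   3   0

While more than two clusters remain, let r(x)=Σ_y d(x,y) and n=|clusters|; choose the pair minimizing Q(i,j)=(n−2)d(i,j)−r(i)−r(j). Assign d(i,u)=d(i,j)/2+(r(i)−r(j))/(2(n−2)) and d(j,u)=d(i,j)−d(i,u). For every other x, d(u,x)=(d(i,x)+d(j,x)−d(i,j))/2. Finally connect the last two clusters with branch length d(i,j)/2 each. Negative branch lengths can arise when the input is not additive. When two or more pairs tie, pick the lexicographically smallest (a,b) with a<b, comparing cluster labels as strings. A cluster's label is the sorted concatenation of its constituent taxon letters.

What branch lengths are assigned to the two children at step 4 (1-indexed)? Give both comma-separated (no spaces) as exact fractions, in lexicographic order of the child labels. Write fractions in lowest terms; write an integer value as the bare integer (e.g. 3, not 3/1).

17/6,11/3

iteration 1: select B,C (d=6, Q=-124); attach at lengths (35/6, 1/6); label the merged cluster BC
  updated: d(BC,D)=12, d(BC,E)=15/2, d(BC,F)=17/2, d(BC,S)=19/2, d(BC,X)=7, d(BC,Y)=23/2
iteration 2: select F,S (d=5, Q=-97); attach at lengths (6/5, 19/5); label the merged cluster FS
  updated: d(BC,FS)=13/2, d(D,FS)=15/2, d(E,FS)=8, d(FS,X)=25/2, d(FS,Y)=9
iteration 3: select D,Y (d=2, Q=-64); attach at lengths (25/8, -9/8); label the merged cluster DY
  updated: d(BC,DY)=43/4, d(DY,E)=3, d(DY,FS)=29/4, d(DY,X)=9
iteration 4: select BC,FS (d=13/2, Q=-93/2); attach at lengths (17/6, 11/3); label the merged cluster BCFS
  updated: d(BCFS,DY)=23/4, d(BCFS,E)=9/2, d(BCFS,X)=13/2
iteration 5: select BCFS,X (d=13/2, Q=-101/4); attach at lengths (33/16, 71/16); label the merged cluster BCFSX
  updated: d(BCFSX,DY)=33/8, d(BCFSX,E)=2
iteration 6: select BCFSX,DY (d=33/8, Q=-73/8); attach at lengths (25/16, 41/16); label the merged cluster BCDFSXY
  updated: d(BCDFSXY,E)=7/16
iteration 7: select BCDFSXY,E (d=7/16); attach at lengths (7/32, 7/32); label the merged cluster BCDEFSXY
final tree: (((((B:35/6,C:1/6):17/6,(F:6/5,S:19/5):11/3):33/16,X:71/16):25/16,(D:25/8,Y:-9/8):41/16):7/32,E:7/32)
total length: 489/16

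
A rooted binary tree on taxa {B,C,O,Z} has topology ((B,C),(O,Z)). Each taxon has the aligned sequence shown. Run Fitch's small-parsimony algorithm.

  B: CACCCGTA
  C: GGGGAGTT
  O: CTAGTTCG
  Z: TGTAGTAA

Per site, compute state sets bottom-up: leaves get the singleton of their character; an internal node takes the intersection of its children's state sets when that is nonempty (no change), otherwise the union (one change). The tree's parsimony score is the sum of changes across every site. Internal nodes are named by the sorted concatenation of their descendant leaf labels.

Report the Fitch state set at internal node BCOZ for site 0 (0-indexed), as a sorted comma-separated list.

C

BC@0: {C} ∪ {G} = {C,G} (union, +1)
OZ@0: {C} ∪ {T} = {C,T} (union, +1)
BCOZ@0: {C,G} ∩ {C,T} = {C} (intersection, +0)
BC@1: {A} ∪ {G} = {A,G} (union, +1)
OZ@1: {T} ∪ {G} = {G,T} (union, +1)
BCOZ@1: {A,G} ∩ {G,T} = {G} (intersection, +0)
BC@2: {C} ∪ {G} = {C,G} (union, +1)
OZ@2: {A} ∪ {T} = {A,T} (union, +1)
BCOZ@2: {C,G} ∪ {A,T} = {A,C,G,T} (union, +1)
BC@3: {C} ∪ {G} = {C,G} (union, +1)
OZ@3: {G} ∪ {A} = {A,G} (union, +1)
BCOZ@3: {C,G} ∩ {A,G} = {G} (intersection, +0)
BC@4: {C} ∪ {A} = {A,C} (union, +1)
OZ@4: {T} ∪ {G} = {G,T} (union, +1)
BCOZ@4: {A,C} ∪ {G,T} = {A,C,G,T} (union, +1)
BC@5: {G} ∩ {G} = {G} (intersection, +0)
OZ@5: {T} ∩ {T} = {T} (intersection, +0)
BCOZ@5: {G} ∪ {T} = {G,T} (union, +1)
BC@6: {T} ∩ {T} = {T} (intersection, +0)
OZ@6: {C} ∪ {A} = {A,C} (union, +1)
BCOZ@6: {T} ∪ {A,C} = {A,C,T} (union, +1)
BC@7: {A} ∪ {T} = {A,T} (union, +1)
OZ@7: {G} ∪ {A} = {A,G} (union, +1)
BCOZ@7: {A,T} ∩ {A,G} = {A} (intersection, +0)
per-site changes: [2, 2, 3, 2, 3, 1, 2, 2]; total = 17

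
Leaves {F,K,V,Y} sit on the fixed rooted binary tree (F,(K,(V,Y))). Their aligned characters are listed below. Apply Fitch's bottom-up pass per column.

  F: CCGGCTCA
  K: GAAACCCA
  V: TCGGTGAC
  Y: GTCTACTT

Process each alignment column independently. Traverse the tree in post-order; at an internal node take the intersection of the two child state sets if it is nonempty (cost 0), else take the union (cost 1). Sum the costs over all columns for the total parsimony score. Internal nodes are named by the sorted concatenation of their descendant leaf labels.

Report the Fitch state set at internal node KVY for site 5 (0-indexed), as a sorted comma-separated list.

[col 0] VY: children V:{T}, Y:{G} ∪→ {G,T}; cost 1
[col 0] KVY: children K:{G}, VY:{G,T} ∩→ {G}; cost 0
[col 0] FKVY: children F:{C}, KVY:{G} ∪→ {C,G}; cost 1
[col 1] VY: children V:{C}, Y:{T} ∪→ {C,T}; cost 1
[col 1] KVY: children K:{A}, VY:{C,T} ∪→ {A,C,T}; cost 1
[col 1] FKVY: children F:{C}, KVY:{A,C,T} ∩→ {C}; cost 0
[col 2] VY: children V:{G}, Y:{C} ∪→ {C,G}; cost 1
[col 2] KVY: children K:{A}, VY:{C,G} ∪→ {A,C,G}; cost 1
[col 2] FKVY: children F:{G}, KVY:{A,C,G} ∩→ {G}; cost 0
[col 3] VY: children V:{G}, Y:{T} ∪→ {G,T}; cost 1
[col 3] KVY: children K:{A}, VY:{G,T} ∪→ {A,G,T}; cost 1
[col 3] FKVY: children F:{G}, KVY:{A,G,T} ∩→ {G}; cost 0
[col 4] VY: children V:{T}, Y:{A} ∪→ {A,T}; cost 1
[col 4] KVY: children K:{C}, VY:{A,T} ∪→ {A,C,T}; cost 1
[col 4] FKVY: children F:{C}, KVY:{A,C,T} ∩→ {C}; cost 0
[col 5] VY: children V:{G}, Y:{C} ∪→ {C,G}; cost 1
[col 5] KVY: children K:{C}, VY:{C,G} ∩→ {C}; cost 0
[col 5] FKVY: children F:{T}, KVY:{C} ∪→ {C,T}; cost 1
[col 6] VY: children V:{A}, Y:{T} ∪→ {A,T}; cost 1
[col 6] KVY: children K:{C}, VY:{A,T} ∪→ {A,C,T}; cost 1
[col 6] FKVY: children F:{C}, KVY:{A,C,T} ∩→ {C}; cost 0
[col 7] VY: children V:{C}, Y:{T} ∪→ {C,T}; cost 1
[col 7] KVY: children K:{A}, VY:{C,T} ∪→ {A,C,T}; cost 1
[col 7] FKVY: children F:{A}, KVY:{A,C,T} ∩→ {A}; cost 0
per-site changes: [2, 2, 2, 2, 2, 2, 2, 2]; total = 16

C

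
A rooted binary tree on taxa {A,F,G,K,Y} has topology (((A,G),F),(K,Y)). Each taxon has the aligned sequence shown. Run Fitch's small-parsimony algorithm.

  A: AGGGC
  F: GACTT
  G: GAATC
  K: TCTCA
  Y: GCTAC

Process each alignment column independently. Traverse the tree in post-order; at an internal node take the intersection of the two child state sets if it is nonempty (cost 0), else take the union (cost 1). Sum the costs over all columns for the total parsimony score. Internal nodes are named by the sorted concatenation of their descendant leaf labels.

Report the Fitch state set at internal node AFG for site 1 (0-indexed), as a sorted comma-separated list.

A

[col 0] AG: children A:{A}, G:{G} ∪→ {A,G}; cost 1
[col 0] AFG: children AG:{A,G}, F:{G} ∩→ {G}; cost 0
[col 0] KY: children K:{T}, Y:{G} ∪→ {G,T}; cost 1
[col 0] AFGKY: children AFG:{G}, KY:{G,T} ∩→ {G}; cost 0
[col 1] AG: children A:{G}, G:{A} ∪→ {A,G}; cost 1
[col 1] AFG: children AG:{A,G}, F:{A} ∩→ {A}; cost 0
[col 1] KY: children K:{C}, Y:{C} ∩→ {C}; cost 0
[col 1] AFGKY: children AFG:{A}, KY:{C} ∪→ {A,C}; cost 1
[col 2] AG: children A:{G}, G:{A} ∪→ {A,G}; cost 1
[col 2] AFG: children AG:{A,G}, F:{C} ∪→ {A,C,G}; cost 1
[col 2] KY: children K:{T}, Y:{T} ∩→ {T}; cost 0
[col 2] AFGKY: children AFG:{A,C,G}, KY:{T} ∪→ {A,C,G,T}; cost 1
[col 3] AG: children A:{G}, G:{T} ∪→ {G,T}; cost 1
[col 3] AFG: children AG:{G,T}, F:{T} ∩→ {T}; cost 0
[col 3] KY: children K:{C}, Y:{A} ∪→ {A,C}; cost 1
[col 3] AFGKY: children AFG:{T}, KY:{A,C} ∪→ {A,C,T}; cost 1
[col 4] AG: children A:{C}, G:{C} ∩→ {C}; cost 0
[col 4] AFG: children AG:{C}, F:{T} ∪→ {C,T}; cost 1
[col 4] KY: children K:{A}, Y:{C} ∪→ {A,C}; cost 1
[col 4] AFGKY: children AFG:{C,T}, KY:{A,C} ∩→ {C}; cost 0
per-site changes: [2, 2, 3, 3, 2]; total = 12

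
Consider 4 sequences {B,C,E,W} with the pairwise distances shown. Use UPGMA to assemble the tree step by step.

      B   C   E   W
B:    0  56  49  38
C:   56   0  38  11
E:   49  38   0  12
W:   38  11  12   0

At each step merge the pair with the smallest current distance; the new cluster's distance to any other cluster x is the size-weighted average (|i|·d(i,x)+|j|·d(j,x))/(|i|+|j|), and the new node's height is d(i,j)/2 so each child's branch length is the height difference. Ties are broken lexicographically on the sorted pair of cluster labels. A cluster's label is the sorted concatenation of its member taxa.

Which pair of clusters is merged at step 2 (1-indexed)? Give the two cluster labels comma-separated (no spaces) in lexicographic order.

step 1: merge (C,W) at d=11; branch lengths C→11/2, W→11/2; new cluster CW
  updated: d(B,CW)=47, d(CW,E)=25
step 2: merge (CW,E) at d=25; branch lengths CW→7, E→25/2; new cluster CEW
  updated: d(B,CEW)=143/3
step 3: merge (B,CEW) at d=143/3; branch lengths B→143/6, CEW→34/3; new cluster BCEW
final tree: (B:143/6,((C:11/2,W:11/2):7,E:25/2):34/3)
total length: 197/3

CW,E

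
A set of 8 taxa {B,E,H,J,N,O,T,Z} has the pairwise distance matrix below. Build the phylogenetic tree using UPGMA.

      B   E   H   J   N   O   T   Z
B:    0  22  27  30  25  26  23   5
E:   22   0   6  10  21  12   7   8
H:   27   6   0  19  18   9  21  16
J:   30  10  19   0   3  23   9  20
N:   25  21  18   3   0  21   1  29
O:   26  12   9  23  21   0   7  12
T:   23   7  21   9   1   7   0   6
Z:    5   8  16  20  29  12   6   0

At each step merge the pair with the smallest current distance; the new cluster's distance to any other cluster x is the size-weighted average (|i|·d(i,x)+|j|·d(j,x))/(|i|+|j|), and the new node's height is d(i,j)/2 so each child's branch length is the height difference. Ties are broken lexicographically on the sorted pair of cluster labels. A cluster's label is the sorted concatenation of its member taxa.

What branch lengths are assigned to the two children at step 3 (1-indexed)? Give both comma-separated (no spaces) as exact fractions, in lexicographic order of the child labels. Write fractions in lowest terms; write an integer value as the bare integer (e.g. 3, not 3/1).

iteration 1: select N,T (d=1); attach at lengths (1/2, 1/2); label the merged cluster NT
  updated: d(B,NT)=24, d(E,NT)=14, d(H,NT)=39/2, d(J,NT)=6, d(NT,O)=14, d(NT,Z)=35/2
iteration 2: select B,Z (d=5); attach at lengths (5/2, 5/2); label the merged cluster BZ
  updated: d(BZ,E)=15, d(BZ,H)=43/2, d(BZ,J)=25, d(BZ,NT)=83/4, d(BZ,O)=19
iteration 3: select E,H (d=6); attach at lengths (3, 3); label the merged cluster EH
  updated: d(BZ,EH)=73/4, d(EH,J)=29/2, d(EH,NT)=67/4, d(EH,O)=21/2
iteration 4: select J,NT (d=6); attach at lengths (3, 5/2); label the merged cluster JNT
  updated: d(BZ,JNT)=133/6, d(EH,JNT)=16, d(JNT,O)=17
iteration 5: select EH,O (d=21/2); attach at lengths (9/4, 21/4); label the merged cluster EHO
  updated: d(BZ,EHO)=37/2, d(EHO,JNT)=49/3
iteration 6: select EHO,JNT (d=49/3); attach at lengths (35/12, 31/6); label the merged cluster EHJNOT
  updated: d(BZ,EHJNOT)=61/3
iteration 7: select BZ,EHJNOT (d=61/3); attach at lengths (23/3, 2); label the merged cluster BEHJNOTZ
final tree: ((B:5/2,Z:5/2):23/3,(((E:3,H:3):9/4,O:21/4):35/12,(J:3,(N:1/2,T:1/2):5/2):31/6):2)
total length: 171/4

3,3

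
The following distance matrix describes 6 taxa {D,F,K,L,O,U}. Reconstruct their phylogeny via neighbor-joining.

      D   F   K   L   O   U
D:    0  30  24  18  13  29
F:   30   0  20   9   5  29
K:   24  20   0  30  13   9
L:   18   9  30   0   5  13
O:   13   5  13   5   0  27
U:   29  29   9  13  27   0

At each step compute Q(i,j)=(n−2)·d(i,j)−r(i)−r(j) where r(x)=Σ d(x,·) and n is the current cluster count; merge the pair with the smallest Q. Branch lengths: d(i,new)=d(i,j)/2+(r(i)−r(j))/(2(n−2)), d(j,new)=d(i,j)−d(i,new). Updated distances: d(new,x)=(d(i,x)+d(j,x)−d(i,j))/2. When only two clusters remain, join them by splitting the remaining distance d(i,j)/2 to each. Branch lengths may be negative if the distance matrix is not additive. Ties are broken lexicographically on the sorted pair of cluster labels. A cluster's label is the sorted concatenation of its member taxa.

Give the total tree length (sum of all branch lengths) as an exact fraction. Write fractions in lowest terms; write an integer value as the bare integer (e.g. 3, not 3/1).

713/16

step 1: merge (K,U) at d=9, Q=-167; branch lengths K→25/8, U→47/8; new cluster KU
  updated: d(D,KU)=22, d(F,KU)=20, d(KU,L)=17, d(KU,O)=31/2
step 2: merge (D,KU) at d=22, Q=-183/2; branch lengths D→149/12, KU→115/12; new cluster DKU
  updated: d(DKU,F)=14, d(DKU,L)=13/2, d(DKU,O)=13/4
step 3: merge (DKU,L) at d=13/2, Q=-125/4; branch lengths DKU→65/16, L→39/16; new cluster DKLU
  updated: d(DKLU,F)=33/4, d(DKLU,O)=7/8
step 4: merge (DKLU,F) at d=33/4, Q=-113/8; branch lengths DKLU→33/16, F→99/16; new cluster DFKLU
  updated: d(DFKLU,O)=-19/16
step 5: merge (DFKLU,O) at d=-19/16; branch lengths DFKLU→-19/32, O→-19/32; new cluster DFKLOU
final tree: ((((D:149/12,(K:25/8,U:47/8):115/12):65/16,L:39/16):33/16,F:99/16):-19/32,O:-19/32)
total length: 713/16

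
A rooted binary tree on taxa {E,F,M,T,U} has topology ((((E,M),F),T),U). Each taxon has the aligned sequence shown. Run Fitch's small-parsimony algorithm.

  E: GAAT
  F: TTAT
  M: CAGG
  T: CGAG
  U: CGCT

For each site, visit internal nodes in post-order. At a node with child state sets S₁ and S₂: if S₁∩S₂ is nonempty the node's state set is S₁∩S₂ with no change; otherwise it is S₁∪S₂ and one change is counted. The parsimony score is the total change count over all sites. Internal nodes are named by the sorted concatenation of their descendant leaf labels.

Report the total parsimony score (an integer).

8

EM@0: {G} ∪ {C} = {C,G} (union, +1)
EFM@0: {C,G} ∪ {T} = {C,G,T} (union, +1)
EFMT@0: {C,G,T} ∩ {C} = {C} (intersection, +0)
EFMTU@0: {C} ∩ {C} = {C} (intersection, +0)
EM@1: {A} ∩ {A} = {A} (intersection, +0)
EFM@1: {A} ∪ {T} = {A,T} (union, +1)
EFMT@1: {A,T} ∪ {G} = {A,G,T} (union, +1)
EFMTU@1: {A,G,T} ∩ {G} = {G} (intersection, +0)
EM@2: {A} ∪ {G} = {A,G} (union, +1)
EFM@2: {A,G} ∩ {A} = {A} (intersection, +0)
EFMT@2: {A} ∩ {A} = {A} (intersection, +0)
EFMTU@2: {A} ∪ {C} = {A,C} (union, +1)
EM@3: {T} ∪ {G} = {G,T} (union, +1)
EFM@3: {G,T} ∩ {T} = {T} (intersection, +0)
EFMT@3: {T} ∪ {G} = {G,T} (union, +1)
EFMTU@3: {G,T} ∩ {T} = {T} (intersection, +0)
per-site changes: [2, 2, 2, 2]; total = 8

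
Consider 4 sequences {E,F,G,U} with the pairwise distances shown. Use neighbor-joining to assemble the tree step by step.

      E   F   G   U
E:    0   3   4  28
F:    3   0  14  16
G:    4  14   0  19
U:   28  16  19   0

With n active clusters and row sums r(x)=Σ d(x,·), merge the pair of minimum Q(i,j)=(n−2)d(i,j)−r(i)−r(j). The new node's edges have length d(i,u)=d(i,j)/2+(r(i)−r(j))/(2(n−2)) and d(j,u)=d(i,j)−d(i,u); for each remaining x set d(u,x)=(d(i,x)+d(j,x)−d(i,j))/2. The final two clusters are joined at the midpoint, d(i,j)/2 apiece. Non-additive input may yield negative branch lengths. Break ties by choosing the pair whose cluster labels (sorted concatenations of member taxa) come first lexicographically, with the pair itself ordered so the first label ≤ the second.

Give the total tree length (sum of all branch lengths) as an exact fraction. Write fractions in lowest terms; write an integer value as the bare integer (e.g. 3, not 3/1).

1. join E+G (d=4, Q=-64) ⇒ EG; edges |E|=3/2, |G|=5/2
  updated: d(EG,F)=13/2, d(EG,U)=43/2
2. join EG+F (d=13/2, Q=-44) ⇒ EFG; edges |EG|=6, |F|=1/2
  updated: d(EFG,U)=31/2
3. join EFG+U (d=31/2) ⇒ EFGU; edges |EFG|=31/4, |U|=31/4
final tree: (((E:3/2,G:5/2):6,F:1/2):31/4,U:31/4)
total length: 26

26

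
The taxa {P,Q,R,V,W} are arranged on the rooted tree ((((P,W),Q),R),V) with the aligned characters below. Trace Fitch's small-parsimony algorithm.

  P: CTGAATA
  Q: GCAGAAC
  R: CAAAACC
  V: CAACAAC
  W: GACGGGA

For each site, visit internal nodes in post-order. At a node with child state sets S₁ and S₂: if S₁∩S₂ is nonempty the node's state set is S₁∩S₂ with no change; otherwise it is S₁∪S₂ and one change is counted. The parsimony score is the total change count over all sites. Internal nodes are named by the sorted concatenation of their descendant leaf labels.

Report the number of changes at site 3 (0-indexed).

3

PW@0: {C} ∪ {G} = {C,G} (union, +1)
PQW@0: {C,G} ∩ {G} = {G} (intersection, +0)
PQRW@0: {G} ∪ {C} = {C,G} (union, +1)
PQRVW@0: {C,G} ∩ {C} = {C} (intersection, +0)
PW@1: {T} ∪ {A} = {A,T} (union, +1)
PQW@1: {A,T} ∪ {C} = {A,C,T} (union, +1)
PQRW@1: {A,C,T} ∩ {A} = {A} (intersection, +0)
PQRVW@1: {A} ∩ {A} = {A} (intersection, +0)
PW@2: {G} ∪ {C} = {C,G} (union, +1)
PQW@2: {C,G} ∪ {A} = {A,C,G} (union, +1)
PQRW@2: {A,C,G} ∩ {A} = {A} (intersection, +0)
PQRVW@2: {A} ∩ {A} = {A} (intersection, +0)
PW@3: {A} ∪ {G} = {A,G} (union, +1)
PQW@3: {A,G} ∩ {G} = {G} (intersection, +0)
PQRW@3: {G} ∪ {A} = {A,G} (union, +1)
PQRVW@3: {A,G} ∪ {C} = {A,C,G} (union, +1)
PW@4: {A} ∪ {G} = {A,G} (union, +1)
PQW@4: {A,G} ∩ {A} = {A} (intersection, +0)
PQRW@4: {A} ∩ {A} = {A} (intersection, +0)
PQRVW@4: {A} ∩ {A} = {A} (intersection, +0)
PW@5: {T} ∪ {G} = {G,T} (union, +1)
PQW@5: {G,T} ∪ {A} = {A,G,T} (union, +1)
PQRW@5: {A,G,T} ∪ {C} = {A,C,G,T} (union, +1)
PQRVW@5: {A,C,G,T} ∩ {A} = {A} (intersection, +0)
PW@6: {A} ∩ {A} = {A} (intersection, +0)
PQW@6: {A} ∪ {C} = {A,C} (union, +1)
PQRW@6: {A,C} ∩ {C} = {C} (intersection, +0)
PQRVW@6: {C} ∩ {C} = {C} (intersection, +0)
per-site changes: [2, 2, 2, 3, 1, 3, 1]; total = 14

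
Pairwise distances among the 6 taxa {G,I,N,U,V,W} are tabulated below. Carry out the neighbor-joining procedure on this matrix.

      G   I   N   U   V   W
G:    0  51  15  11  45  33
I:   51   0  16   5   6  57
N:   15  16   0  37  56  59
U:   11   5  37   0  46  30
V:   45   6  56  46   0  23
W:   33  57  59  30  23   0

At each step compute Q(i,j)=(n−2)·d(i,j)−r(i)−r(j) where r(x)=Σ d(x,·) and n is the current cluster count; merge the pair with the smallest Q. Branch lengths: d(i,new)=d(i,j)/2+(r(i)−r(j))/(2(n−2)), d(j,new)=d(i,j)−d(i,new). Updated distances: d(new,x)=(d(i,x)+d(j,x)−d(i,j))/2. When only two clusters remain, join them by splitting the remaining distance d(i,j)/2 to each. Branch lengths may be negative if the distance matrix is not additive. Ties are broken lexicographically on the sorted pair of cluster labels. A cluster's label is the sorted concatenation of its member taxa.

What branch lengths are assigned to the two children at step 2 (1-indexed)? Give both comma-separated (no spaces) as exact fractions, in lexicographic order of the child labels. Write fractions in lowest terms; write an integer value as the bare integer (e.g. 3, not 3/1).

1. join I+V (d=6, Q=-287) ⇒ IV; edges |I|=-17/8, |V|=65/8
  updated: d(G,IV)=45, d(IV,N)=33, d(IV,U)=45/2, d(IV,W)=37
2. join G+N (d=15, Q=-203) ⇒ GN; edges |G|=5/6, |N|=85/6
  updated: d(GN,IV)=63/2, d(GN,U)=33/2, d(GN,W)=77/2
3. join GN+U (d=33/2, Q=-245/2) ⇒ GNU; edges |GN|=101/8, |U|=31/8
  updated: d(GNU,IV)=75/4, d(GNU,W)=26
4. join GNU+IV (d=75/4, Q=-327/4) ⇒ GINUV; edges |GNU|=31/8, |IV|=119/8
  updated: d(GINUV,W)=177/8
5. join GINUV+W (d=177/8) ⇒ GINUVW; edges |GINUV|=177/16, |W|=177/16
final tree: ((((G:5/6,N:85/6):101/8,U:31/8):31/8,(I:-17/8,V:65/8):119/8):177/16,W:177/16)
total length: 627/8

5/6,85/6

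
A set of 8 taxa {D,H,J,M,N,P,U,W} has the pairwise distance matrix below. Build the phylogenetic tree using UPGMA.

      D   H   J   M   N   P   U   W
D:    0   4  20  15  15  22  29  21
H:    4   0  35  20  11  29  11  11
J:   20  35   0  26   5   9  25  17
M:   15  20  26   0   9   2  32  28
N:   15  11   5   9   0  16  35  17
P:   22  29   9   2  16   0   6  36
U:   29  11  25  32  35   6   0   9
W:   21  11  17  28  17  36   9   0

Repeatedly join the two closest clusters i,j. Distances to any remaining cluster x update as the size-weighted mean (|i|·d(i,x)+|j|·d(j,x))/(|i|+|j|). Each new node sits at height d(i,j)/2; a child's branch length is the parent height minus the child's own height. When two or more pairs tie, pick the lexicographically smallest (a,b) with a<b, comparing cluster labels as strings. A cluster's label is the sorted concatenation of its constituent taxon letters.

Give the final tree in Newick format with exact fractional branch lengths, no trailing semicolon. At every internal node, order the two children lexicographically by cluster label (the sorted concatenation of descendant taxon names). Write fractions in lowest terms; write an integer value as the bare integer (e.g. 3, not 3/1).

iteration 1: select M,P (d=2); attach at lengths (1, 1); label the merged cluster MP
  updated: d(D,MP)=37/2, d(H,MP)=49/2, d(J,MP)=35/2, d(MP,N)=25/2, d(MP,U)=19, d(MP,W)=32
iteration 2: select D,H (d=4); attach at lengths (2, 2); label the merged cluster DH
  updated: d(DH,J)=55/2, d(DH,MP)=43/2, d(DH,N)=13, d(DH,U)=20, d(DH,W)=16
iteration 3: select J,N (d=5); attach at lengths (5/2, 5/2); label the merged cluster JN
  updated: d(DH,JN)=81/4, d(JN,MP)=15, d(JN,U)=30, d(JN,W)=17
iteration 4: select U,W (d=9); attach at lengths (9/2, 9/2); label the merged cluster UW
  updated: d(DH,UW)=18, d(JN,UW)=47/2, d(MP,UW)=51/2
iteration 5: select JN,MP (d=15); attach at lengths (5, 13/2); label the merged cluster JMNP
  updated: d(DH,JMNP)=167/8, d(JMNP,UW)=49/2
iteration 6: select DH,UW (d=18); attach at lengths (7, 9/2); label the merged cluster DHUW
  updated: d(DHUW,JMNP)=363/16
iteration 7: select DHUW,JMNP (d=363/16); attach at lengths (75/32, 123/32); label the merged cluster DHJMNPUW
final tree: (((D:2,H:2):7,(U:9/2,W:9/2):9/2):75/32,((J:5/2,N:5/2):5,(M:1,P:1):13/2):123/32)
total length: 787/16

(((D:2,H:2):7,(U:9/2,W:9/2):9/2):75/32,((J:5/2,N:5/2):5,(M:1,P:1):13/2):123/32)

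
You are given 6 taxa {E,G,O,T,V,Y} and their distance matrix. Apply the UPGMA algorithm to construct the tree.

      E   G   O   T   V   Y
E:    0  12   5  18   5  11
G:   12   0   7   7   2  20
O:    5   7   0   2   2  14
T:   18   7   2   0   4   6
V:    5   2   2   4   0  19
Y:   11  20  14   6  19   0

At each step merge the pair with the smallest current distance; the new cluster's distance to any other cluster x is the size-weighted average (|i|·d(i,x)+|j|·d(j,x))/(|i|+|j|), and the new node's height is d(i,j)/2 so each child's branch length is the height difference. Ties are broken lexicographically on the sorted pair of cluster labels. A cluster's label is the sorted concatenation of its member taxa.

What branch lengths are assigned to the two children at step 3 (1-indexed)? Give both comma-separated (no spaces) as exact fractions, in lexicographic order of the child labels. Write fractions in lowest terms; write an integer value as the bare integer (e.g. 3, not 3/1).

3/2,3/2

step 1: merge (G,V) at d=2; branch lengths G→1, V→1; new cluster GV
  updated: d(E,GV)=17/2, d(GV,O)=9/2, d(GV,T)=11/2, d(GV,Y)=39/2
step 2: merge (O,T) at d=2; branch lengths O→1, T→1; new cluster OT
  updated: d(E,OT)=23/2, d(GV,OT)=5, d(OT,Y)=10
step 3: merge (GV,OT) at d=5; branch lengths GV→3/2, OT→3/2; new cluster GOTV
  updated: d(E,GOTV)=10, d(GOTV,Y)=59/4
step 4: merge (E,GOTV) at d=10; branch lengths E→5, GOTV→5/2; new cluster EGOTV
  updated: d(EGOTV,Y)=14
step 5: merge (EGOTV,Y) at d=14; branch lengths EGOTV→2, Y→7; new cluster EGOTVY
final tree: ((E:5,((G:1,V:1):3/2,(O:1,T:1):3/2):5/2):2,Y:7)
total length: 47/2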